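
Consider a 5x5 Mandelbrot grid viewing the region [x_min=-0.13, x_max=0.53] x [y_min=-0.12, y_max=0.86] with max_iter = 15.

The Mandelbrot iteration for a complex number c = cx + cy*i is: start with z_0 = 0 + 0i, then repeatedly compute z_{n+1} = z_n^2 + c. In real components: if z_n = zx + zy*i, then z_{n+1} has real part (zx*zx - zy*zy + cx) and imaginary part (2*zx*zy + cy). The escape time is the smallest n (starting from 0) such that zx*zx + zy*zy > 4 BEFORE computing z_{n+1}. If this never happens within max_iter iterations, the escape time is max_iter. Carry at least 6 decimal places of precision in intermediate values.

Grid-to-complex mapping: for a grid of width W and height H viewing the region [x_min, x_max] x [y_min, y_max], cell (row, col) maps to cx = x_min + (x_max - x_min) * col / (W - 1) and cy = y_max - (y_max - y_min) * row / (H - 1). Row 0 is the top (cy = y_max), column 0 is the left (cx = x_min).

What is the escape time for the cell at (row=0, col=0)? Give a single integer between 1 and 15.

z_0 = 0 + 0i, c = -0.1300 + 0.8600i
Iter 1: z = -0.1300 + 0.8600i, |z|^2 = 0.7565
Iter 2: z = -0.8527 + 0.6364i, |z|^2 = 1.1321
Iter 3: z = 0.1921 + -0.2253i, |z|^2 = 0.0877
Iter 4: z = -0.1439 + 0.7734i, |z|^2 = 0.6189
Iter 5: z = -0.7075 + 0.6375i, |z|^2 = 0.9069
Iter 6: z = -0.0358 + -0.0420i, |z|^2 = 0.0030
Iter 7: z = -0.1305 + 0.8630i, |z|^2 = 0.7618
Iter 8: z = -0.8578 + 0.6348i, |z|^2 = 1.1387
Iter 9: z = 0.2028 + -0.2290i, |z|^2 = 0.0936
Iter 10: z = -0.1413 + 0.7671i, |z|^2 = 0.6085
Iter 11: z = -0.6985 + 0.6432i, |z|^2 = 0.9016
Iter 12: z = -0.0558 + -0.0386i, |z|^2 = 0.0046
Iter 13: z = -0.1284 + 0.8643i, |z|^2 = 0.7635
Iter 14: z = -0.8605 + 0.6381i, |z|^2 = 1.1477

Answer: 15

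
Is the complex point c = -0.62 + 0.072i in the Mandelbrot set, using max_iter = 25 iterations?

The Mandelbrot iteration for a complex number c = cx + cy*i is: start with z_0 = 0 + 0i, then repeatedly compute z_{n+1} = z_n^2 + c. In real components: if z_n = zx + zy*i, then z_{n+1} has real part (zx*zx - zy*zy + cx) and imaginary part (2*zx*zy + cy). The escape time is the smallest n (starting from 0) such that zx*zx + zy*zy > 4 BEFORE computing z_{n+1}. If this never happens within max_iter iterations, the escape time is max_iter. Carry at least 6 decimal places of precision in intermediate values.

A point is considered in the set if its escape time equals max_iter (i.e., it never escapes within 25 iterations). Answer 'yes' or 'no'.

Answer: yes

Derivation:
z_0 = 0 + 0i, c = -0.6200 + 0.0720i
Iter 1: z = -0.6200 + 0.0720i, |z|^2 = 0.3896
Iter 2: z = -0.2408 + -0.0173i, |z|^2 = 0.0583
Iter 3: z = -0.5623 + 0.0803i, |z|^2 = 0.3227
Iter 4: z = -0.3102 + -0.0183i, |z|^2 = 0.0966
Iter 5: z = -0.5241 + 0.0834i, |z|^2 = 0.2816
Iter 6: z = -0.3523 + -0.0154i, |z|^2 = 0.1243
Iter 7: z = -0.4961 + 0.0828i, |z|^2 = 0.2530
Iter 8: z = -0.3807 + -0.0102i, |z|^2 = 0.1451
Iter 9: z = -0.4752 + 0.0798i, |z|^2 = 0.2321
Iter 10: z = -0.4006 + -0.0038i, |z|^2 = 0.1605
Iter 11: z = -0.4595 + 0.0750i, |z|^2 = 0.2168
Iter 12: z = -0.4145 + 0.0030i, |z|^2 = 0.1718
Iter 13: z = -0.4482 + 0.0695i, |z|^2 = 0.2057
Iter 14: z = -0.4239 + 0.0097i, |z|^2 = 0.1798
Iter 15: z = -0.4404 + 0.0638i, |z|^2 = 0.1980
Iter 16: z = -0.4301 + 0.0158i, |z|^2 = 0.1853
Iter 17: z = -0.4352 + 0.0584i, |z|^2 = 0.1928
Iter 18: z = -0.4340 + 0.0212i, |z|^2 = 0.1888
Iter 19: z = -0.4321 + 0.0536i, |z|^2 = 0.1896
Iter 20: z = -0.4361 + 0.0257i, |z|^2 = 0.1909
Iter 21: z = -0.4304 + 0.0496i, |z|^2 = 0.1877
Iter 22: z = -0.4372 + 0.0293i, |z|^2 = 0.1920
Iter 23: z = -0.4297 + 0.0464i, |z|^2 = 0.1868
Iter 24: z = -0.4375 + 0.0321i, |z|^2 = 0.1924
Did not escape in 25 iterations → in set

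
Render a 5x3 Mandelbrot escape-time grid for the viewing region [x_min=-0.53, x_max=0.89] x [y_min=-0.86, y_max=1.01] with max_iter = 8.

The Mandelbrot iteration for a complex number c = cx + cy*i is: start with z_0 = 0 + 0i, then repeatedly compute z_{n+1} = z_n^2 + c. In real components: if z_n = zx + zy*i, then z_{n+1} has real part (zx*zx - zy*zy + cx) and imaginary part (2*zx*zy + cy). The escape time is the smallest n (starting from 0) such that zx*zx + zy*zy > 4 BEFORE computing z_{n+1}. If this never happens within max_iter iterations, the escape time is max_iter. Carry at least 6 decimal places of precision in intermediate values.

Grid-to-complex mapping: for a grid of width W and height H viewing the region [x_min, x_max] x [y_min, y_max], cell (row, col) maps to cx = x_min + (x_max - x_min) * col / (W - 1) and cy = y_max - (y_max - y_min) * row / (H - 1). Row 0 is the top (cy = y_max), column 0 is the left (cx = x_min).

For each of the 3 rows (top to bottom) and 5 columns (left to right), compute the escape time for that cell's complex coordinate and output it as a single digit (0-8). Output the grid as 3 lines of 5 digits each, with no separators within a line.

(row=0, col=0): c = -0.5300 + 1.0100i → escape time 4
(row=0, col=1): c = -0.1750 + 1.0100i → escape time 8
(row=0, col=2): c = 0.1800 + 1.0100i → escape time 4
(row=0, col=3): c = 0.5350 + 1.0100i → escape time 2
(row=0, col=4): c = 0.8900 + 1.0100i → escape time 2
(row=1, col=0): c = -0.5300 + 0.0750i → escape time 8
(row=1, col=1): c = -0.1750 + 0.0750i → escape time 8
(row=1, col=2): c = 0.1800 + 0.0750i → escape time 8
(row=1, col=3): c = 0.5350 + 0.0750i → escape time 5
(row=1, col=4): c = 0.8900 + 0.0750i → escape time 3
(row=2, col=0): c = -0.5300 + -0.8600i → escape time 4
(row=2, col=1): c = -0.1750 + -0.8600i → escape time 8
(row=2, col=2): c = 0.1800 + -0.8600i → escape time 5
(row=2, col=3): c = 0.5350 + -0.8600i → escape time 3
(row=2, col=4): c = 0.8900 + -0.8600i → escape time 2

Answer: 48422
88853
48532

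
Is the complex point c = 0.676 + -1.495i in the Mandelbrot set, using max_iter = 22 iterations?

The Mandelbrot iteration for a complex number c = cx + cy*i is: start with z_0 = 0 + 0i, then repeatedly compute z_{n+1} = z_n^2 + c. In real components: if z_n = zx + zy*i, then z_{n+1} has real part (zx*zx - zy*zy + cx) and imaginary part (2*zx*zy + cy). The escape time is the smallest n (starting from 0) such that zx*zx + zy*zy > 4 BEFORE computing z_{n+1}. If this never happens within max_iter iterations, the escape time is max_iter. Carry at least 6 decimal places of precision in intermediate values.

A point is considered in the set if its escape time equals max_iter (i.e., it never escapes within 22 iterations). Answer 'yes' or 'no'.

Answer: no

Derivation:
z_0 = 0 + 0i, c = 0.6760 + -1.4950i
Iter 1: z = 0.6760 + -1.4950i, |z|^2 = 2.6920
Iter 2: z = -1.1020 + -3.5162i, |z|^2 = 13.5785
Escaped at iteration 2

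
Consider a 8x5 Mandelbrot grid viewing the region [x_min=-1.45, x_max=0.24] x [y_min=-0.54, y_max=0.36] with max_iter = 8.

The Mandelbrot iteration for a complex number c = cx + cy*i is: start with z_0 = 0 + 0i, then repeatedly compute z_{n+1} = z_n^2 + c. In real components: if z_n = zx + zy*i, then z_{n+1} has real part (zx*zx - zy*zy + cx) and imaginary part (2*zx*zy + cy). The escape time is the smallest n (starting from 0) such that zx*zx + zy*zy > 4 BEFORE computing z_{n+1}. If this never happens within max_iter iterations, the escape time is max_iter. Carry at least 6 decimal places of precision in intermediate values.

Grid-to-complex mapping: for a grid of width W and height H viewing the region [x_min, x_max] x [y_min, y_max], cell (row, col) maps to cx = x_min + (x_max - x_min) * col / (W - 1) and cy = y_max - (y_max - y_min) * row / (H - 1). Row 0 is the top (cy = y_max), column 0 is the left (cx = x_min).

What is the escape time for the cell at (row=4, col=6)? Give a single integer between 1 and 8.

z_0 = 0 + 0i, c = -0.0014 + -0.5400i
Iter 1: z = -0.0014 + -0.5400i, |z|^2 = 0.2916
Iter 2: z = -0.2930 + -0.5385i, |z|^2 = 0.3758
Iter 3: z = -0.2055 + -0.2244i, |z|^2 = 0.0926
Iter 4: z = -0.0096 + -0.4478i, |z|^2 = 0.2006
Iter 5: z = -0.2018 + -0.5314i, |z|^2 = 0.3232
Iter 6: z = -0.2431 + -0.3255i, |z|^2 = 0.1650
Iter 7: z = -0.0483 + -0.3817i, |z|^2 = 0.1481

Answer: 8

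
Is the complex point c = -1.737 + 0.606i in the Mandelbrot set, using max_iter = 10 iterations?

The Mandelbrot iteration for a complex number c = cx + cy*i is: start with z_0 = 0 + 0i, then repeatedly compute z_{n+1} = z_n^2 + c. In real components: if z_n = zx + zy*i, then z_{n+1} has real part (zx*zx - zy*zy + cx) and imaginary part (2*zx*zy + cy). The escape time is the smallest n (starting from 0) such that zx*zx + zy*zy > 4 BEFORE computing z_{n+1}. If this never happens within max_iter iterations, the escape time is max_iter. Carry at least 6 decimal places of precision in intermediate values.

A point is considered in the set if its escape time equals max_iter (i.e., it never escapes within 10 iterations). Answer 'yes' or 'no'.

Answer: no

Derivation:
z_0 = 0 + 0i, c = -1.7370 + 0.6060i
Iter 1: z = -1.7370 + 0.6060i, |z|^2 = 3.3844
Iter 2: z = 0.9129 + -1.4992i, |z|^2 = 3.0812
Iter 3: z = -3.1513 + -2.1314i, |z|^2 = 14.4735
Escaped at iteration 3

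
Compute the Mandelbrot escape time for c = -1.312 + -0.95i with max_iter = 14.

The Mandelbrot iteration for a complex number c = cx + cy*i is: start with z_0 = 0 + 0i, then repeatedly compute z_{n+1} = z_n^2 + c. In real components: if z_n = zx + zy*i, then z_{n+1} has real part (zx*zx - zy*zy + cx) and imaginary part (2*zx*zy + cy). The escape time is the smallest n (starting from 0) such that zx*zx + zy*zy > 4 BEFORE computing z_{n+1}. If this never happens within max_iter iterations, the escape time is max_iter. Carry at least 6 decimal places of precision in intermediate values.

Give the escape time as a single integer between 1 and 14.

Answer: 3

Derivation:
z_0 = 0 + 0i, c = -1.3120 + -0.9500i
Iter 1: z = -1.3120 + -0.9500i, |z|^2 = 2.6238
Iter 2: z = -0.4932 + 1.5428i, |z|^2 = 2.6234
Iter 3: z = -3.4490 + -2.4717i, |z|^2 = 18.0050
Escaped at iteration 3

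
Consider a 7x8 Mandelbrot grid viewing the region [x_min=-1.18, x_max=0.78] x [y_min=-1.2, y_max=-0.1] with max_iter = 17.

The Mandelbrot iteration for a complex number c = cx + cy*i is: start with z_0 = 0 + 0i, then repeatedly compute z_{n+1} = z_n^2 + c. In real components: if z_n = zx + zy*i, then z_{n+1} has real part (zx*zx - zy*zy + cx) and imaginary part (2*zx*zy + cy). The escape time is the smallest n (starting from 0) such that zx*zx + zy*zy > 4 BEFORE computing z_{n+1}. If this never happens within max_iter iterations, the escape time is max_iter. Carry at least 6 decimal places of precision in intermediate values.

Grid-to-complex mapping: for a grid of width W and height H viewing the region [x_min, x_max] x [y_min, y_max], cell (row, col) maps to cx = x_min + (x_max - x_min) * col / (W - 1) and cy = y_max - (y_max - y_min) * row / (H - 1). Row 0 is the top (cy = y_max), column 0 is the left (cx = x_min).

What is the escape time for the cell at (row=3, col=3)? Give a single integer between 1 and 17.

z_0 = 0 + 0i, c = -0.2000 + -0.5714i
Iter 1: z = -0.2000 + -0.5714i, |z|^2 = 0.3665
Iter 2: z = -0.4865 + -0.3429i, |z|^2 = 0.3543
Iter 3: z = -0.0808 + -0.2378i, |z|^2 = 0.0631
Iter 4: z = -0.2500 + -0.5330i, |z|^2 = 0.3466
Iter 5: z = -0.4216 + -0.3049i, |z|^2 = 0.2707
Iter 6: z = -0.1153 + -0.3143i, |z|^2 = 0.1121
Iter 7: z = -0.2855 + -0.4990i, |z|^2 = 0.3305
Iter 8: z = -0.3674 + -0.2865i, |z|^2 = 0.2171
Iter 9: z = -0.1471 + -0.3609i, |z|^2 = 0.1519
Iter 10: z = -0.3086 + -0.4653i, |z|^2 = 0.3117
Iter 11: z = -0.3212 + -0.2842i, |z|^2 = 0.1840
Iter 12: z = -0.1776 + -0.3888i, |z|^2 = 0.1827
Iter 13: z = -0.3196 + -0.4333i, |z|^2 = 0.2899
Iter 14: z = -0.2856 + -0.2944i, |z|^2 = 0.1683
Iter 15: z = -0.2051 + -0.4032i, |z|^2 = 0.2047
Iter 16: z = -0.3205 + -0.4060i, |z|^2 = 0.2676

Answer: 17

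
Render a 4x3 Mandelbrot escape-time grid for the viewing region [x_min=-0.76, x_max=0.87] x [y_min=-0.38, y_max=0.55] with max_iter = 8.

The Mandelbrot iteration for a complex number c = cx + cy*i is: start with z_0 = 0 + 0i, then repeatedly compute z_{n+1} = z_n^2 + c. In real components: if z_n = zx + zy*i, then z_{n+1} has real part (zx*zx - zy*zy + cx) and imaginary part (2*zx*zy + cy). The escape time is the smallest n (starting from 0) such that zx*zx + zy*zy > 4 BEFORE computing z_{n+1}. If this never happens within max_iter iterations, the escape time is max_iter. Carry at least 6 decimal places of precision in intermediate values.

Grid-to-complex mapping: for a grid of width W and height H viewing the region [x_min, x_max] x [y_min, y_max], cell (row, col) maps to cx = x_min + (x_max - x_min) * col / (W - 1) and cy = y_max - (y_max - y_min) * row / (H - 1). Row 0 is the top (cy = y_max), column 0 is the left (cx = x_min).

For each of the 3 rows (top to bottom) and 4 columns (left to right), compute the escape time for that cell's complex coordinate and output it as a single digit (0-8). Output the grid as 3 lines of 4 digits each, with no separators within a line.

Answer: 6882
8883
8883

Derivation:
(row=0, col=0): c = -0.7600 + 0.5500i → escape time 6
(row=0, col=1): c = -0.2167 + 0.5500i → escape time 8
(row=0, col=2): c = 0.3267 + 0.5500i → escape time 8
(row=0, col=3): c = 0.8700 + 0.5500i → escape time 2
(row=1, col=0): c = -0.7600 + 0.0850i → escape time 8
(row=1, col=1): c = -0.2167 + 0.0850i → escape time 8
(row=1, col=2): c = 0.3267 + 0.0850i → escape time 8
(row=1, col=3): c = 0.8700 + 0.0850i → escape time 3
(row=2, col=0): c = -0.7600 + -0.3800i → escape time 8
(row=2, col=1): c = -0.2167 + -0.3800i → escape time 8
(row=2, col=2): c = 0.3267 + -0.3800i → escape time 8
(row=2, col=3): c = 0.8700 + -0.3800i → escape time 3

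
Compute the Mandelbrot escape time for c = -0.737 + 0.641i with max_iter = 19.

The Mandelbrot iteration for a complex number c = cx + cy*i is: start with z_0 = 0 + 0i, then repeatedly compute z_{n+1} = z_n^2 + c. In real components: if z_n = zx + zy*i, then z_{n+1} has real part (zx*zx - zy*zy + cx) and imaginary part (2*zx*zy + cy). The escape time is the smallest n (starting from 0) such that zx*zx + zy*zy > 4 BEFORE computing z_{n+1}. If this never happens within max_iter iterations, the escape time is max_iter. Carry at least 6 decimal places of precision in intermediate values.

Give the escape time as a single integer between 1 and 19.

z_0 = 0 + 0i, c = -0.7370 + 0.6410i
Iter 1: z = -0.7370 + 0.6410i, |z|^2 = 0.9541
Iter 2: z = -0.6047 + -0.3038i, |z|^2 = 0.4580
Iter 3: z = -0.4636 + 1.0085i, |z|^2 = 1.2320
Iter 4: z = -1.5390 + -0.2941i, |z|^2 = 2.4552
Iter 5: z = 1.5451 + 1.5463i, |z|^2 = 4.7786
Escaped at iteration 5

Answer: 5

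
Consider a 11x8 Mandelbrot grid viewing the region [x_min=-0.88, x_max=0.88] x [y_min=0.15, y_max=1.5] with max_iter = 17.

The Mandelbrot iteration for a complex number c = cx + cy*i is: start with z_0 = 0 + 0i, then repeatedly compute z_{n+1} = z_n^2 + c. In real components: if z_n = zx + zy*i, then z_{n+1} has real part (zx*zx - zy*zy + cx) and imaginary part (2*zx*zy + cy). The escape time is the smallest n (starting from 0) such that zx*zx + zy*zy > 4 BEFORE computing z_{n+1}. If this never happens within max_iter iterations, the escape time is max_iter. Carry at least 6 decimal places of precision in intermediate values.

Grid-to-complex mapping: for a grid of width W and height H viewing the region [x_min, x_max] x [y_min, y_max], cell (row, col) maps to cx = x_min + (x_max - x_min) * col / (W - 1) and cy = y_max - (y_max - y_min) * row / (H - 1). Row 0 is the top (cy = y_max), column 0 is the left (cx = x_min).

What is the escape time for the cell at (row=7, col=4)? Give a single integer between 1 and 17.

z_0 = 0 + 0i, c = -0.1760 + 0.1500i
Iter 1: z = -0.1760 + 0.1500i, |z|^2 = 0.0535
Iter 2: z = -0.1675 + 0.0972i, |z|^2 = 0.0375
Iter 3: z = -0.1574 + 0.1174i, |z|^2 = 0.0386
Iter 4: z = -0.1650 + 0.1130i, |z|^2 = 0.0400
Iter 5: z = -0.1615 + 0.1127i, |z|^2 = 0.0388
Iter 6: z = -0.1626 + 0.1136i, |z|^2 = 0.0393
Iter 7: z = -0.1625 + 0.1131i, |z|^2 = 0.0392
Iter 8: z = -0.1624 + 0.1133i, |z|^2 = 0.0392
Iter 9: z = -0.1625 + 0.1132i, |z|^2 = 0.0392
Iter 10: z = -0.1624 + 0.1132i, |z|^2 = 0.0392
Iter 11: z = -0.1624 + 0.1132i, |z|^2 = 0.0392
Iter 12: z = -0.1624 + 0.1132i, |z|^2 = 0.0392
Iter 13: z = -0.1624 + 0.1132i, |z|^2 = 0.0392
Iter 14: z = -0.1624 + 0.1132i, |z|^2 = 0.0392
Iter 15: z = -0.1624 + 0.1132i, |z|^2 = 0.0392
Iter 16: z = -0.1624 + 0.1132i, |z|^2 = 0.0392

Answer: 17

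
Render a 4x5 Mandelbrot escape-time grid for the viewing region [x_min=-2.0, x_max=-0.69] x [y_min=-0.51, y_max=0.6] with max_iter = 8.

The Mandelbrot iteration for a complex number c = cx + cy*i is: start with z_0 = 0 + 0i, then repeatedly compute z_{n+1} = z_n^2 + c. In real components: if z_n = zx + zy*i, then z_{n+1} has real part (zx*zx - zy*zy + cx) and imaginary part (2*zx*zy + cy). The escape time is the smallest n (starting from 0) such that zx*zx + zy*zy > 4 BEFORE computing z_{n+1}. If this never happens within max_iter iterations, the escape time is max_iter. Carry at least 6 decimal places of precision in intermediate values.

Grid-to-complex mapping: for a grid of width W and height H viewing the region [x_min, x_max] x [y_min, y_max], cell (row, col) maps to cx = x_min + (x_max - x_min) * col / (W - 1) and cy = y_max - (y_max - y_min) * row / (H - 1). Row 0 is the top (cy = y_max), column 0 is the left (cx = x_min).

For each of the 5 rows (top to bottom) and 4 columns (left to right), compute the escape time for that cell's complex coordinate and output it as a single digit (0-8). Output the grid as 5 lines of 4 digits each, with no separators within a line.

(row=0, col=0): c = -2.0000 + 0.6000i → escape time 1
(row=0, col=1): c = -1.5633 + 0.6000i → escape time 3
(row=0, col=2): c = -1.1267 + 0.6000i → escape time 4
(row=0, col=3): c = -0.6900 + 0.6000i → escape time 6
(row=1, col=0): c = -2.0000 + 0.3225i → escape time 1
(row=1, col=1): c = -1.5633 + 0.3225i → escape time 4
(row=1, col=2): c = -1.1267 + 0.3225i → escape time 8
(row=1, col=3): c = -0.6900 + 0.3225i → escape time 8
(row=2, col=0): c = -2.0000 + 0.0450i → escape time 1
(row=2, col=1): c = -1.5633 + 0.0450i → escape time 8
(row=2, col=2): c = -1.1267 + 0.0450i → escape time 8
(row=2, col=3): c = -0.6900 + 0.0450i → escape time 8
(row=3, col=0): c = -2.0000 + -0.2325i → escape time 1
(row=3, col=1): c = -1.5633 + -0.2325i → escape time 5
(row=3, col=2): c = -1.1267 + -0.2325i → escape time 8
(row=3, col=3): c = -0.6900 + -0.2325i → escape time 8
(row=4, col=0): c = -2.0000 + -0.5100i → escape time 1
(row=4, col=1): c = -1.5633 + -0.5100i → escape time 3
(row=4, col=2): c = -1.1267 + -0.5100i → escape time 5
(row=4, col=3): c = -0.6900 + -0.5100i → escape time 8

Answer: 1346
1488
1888
1588
1358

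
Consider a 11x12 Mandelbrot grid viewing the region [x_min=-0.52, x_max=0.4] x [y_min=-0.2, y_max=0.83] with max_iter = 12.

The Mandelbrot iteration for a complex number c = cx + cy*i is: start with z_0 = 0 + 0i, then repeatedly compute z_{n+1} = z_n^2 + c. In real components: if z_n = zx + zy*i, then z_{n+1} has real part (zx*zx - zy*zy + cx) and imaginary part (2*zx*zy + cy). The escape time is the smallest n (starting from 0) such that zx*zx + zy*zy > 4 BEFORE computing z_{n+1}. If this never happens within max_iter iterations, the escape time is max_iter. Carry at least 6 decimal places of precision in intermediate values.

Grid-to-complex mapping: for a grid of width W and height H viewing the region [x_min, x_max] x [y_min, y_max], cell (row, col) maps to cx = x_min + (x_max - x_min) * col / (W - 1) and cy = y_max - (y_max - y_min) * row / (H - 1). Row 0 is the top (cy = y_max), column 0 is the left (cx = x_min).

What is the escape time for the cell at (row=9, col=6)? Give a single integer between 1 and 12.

Answer: 12

Derivation:
z_0 = 0 + 0i, c = 0.0320 + -0.0127i
Iter 1: z = 0.0320 + -0.0127i, |z|^2 = 0.0012
Iter 2: z = 0.0329 + -0.0135i, |z|^2 = 0.0013
Iter 3: z = 0.0329 + -0.0136i, |z|^2 = 0.0013
Iter 4: z = 0.0329 + -0.0136i, |z|^2 = 0.0013
Iter 5: z = 0.0329 + -0.0136i, |z|^2 = 0.0013
Iter 6: z = 0.0329 + -0.0136i, |z|^2 = 0.0013
Iter 7: z = 0.0329 + -0.0136i, |z|^2 = 0.0013
Iter 8: z = 0.0329 + -0.0136i, |z|^2 = 0.0013
Iter 9: z = 0.0329 + -0.0136i, |z|^2 = 0.0013
Iter 10: z = 0.0329 + -0.0136i, |z|^2 = 0.0013
Iter 11: z = 0.0329 + -0.0136i, |z|^2 = 0.0013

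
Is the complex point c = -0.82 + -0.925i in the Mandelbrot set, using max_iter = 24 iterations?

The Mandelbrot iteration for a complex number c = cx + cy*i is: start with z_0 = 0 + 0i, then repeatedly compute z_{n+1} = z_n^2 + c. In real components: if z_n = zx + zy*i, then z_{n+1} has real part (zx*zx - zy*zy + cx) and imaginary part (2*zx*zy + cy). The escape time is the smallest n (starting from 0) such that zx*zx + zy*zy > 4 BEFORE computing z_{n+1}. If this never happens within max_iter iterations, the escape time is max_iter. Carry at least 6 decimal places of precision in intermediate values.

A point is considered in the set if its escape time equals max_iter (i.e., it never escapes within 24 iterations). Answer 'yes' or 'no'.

Answer: no

Derivation:
z_0 = 0 + 0i, c = -0.8200 + -0.9250i
Iter 1: z = -0.8200 + -0.9250i, |z|^2 = 1.5280
Iter 2: z = -1.0032 + 0.5920i, |z|^2 = 1.3569
Iter 3: z = -0.1640 + -2.1128i, |z|^2 = 4.4909
Escaped at iteration 3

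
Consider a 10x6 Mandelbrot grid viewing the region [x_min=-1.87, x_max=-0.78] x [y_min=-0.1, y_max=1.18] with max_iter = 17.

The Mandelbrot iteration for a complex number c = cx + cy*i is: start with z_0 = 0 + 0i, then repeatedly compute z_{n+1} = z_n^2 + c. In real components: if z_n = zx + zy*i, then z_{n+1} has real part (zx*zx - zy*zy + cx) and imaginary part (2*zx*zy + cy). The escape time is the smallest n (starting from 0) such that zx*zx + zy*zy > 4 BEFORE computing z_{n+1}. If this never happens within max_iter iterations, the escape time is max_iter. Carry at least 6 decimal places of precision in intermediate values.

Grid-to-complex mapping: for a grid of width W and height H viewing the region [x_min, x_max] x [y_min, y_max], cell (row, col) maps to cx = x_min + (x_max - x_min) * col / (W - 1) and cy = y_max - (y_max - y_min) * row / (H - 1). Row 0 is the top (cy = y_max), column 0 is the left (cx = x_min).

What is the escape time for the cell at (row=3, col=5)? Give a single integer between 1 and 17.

z_0 = 0 + 0i, c = -1.2644 + 0.4120i
Iter 1: z = -1.2644 + 0.4120i, |z|^2 = 1.7686
Iter 2: z = 0.1646 + -0.6299i, |z|^2 = 0.4239
Iter 3: z = -1.6341 + 0.2046i, |z|^2 = 2.7122
Iter 4: z = 1.3640 + -0.2567i, |z|^2 = 1.9265
Iter 5: z = 0.5303 + -0.2882i, |z|^2 = 0.3643
Iter 6: z = -1.0663 + 0.1063i, |z|^2 = 1.1484
Iter 7: z = -0.1387 + 0.1852i, |z|^2 = 0.0535
Iter 8: z = -1.2795 + 0.3606i, |z|^2 = 1.7672
Iter 9: z = 0.2427 + -0.5108i, |z|^2 = 0.3198
Iter 10: z = -1.4665 + 0.1641i, |z|^2 = 2.1776
Iter 11: z = 0.8593 + -0.0692i, |z|^2 = 0.7431
Iter 12: z = -0.5309 + 0.2930i, |z|^2 = 0.3677
Iter 13: z = -1.0684 + 0.1009i, |z|^2 = 1.1518
Iter 14: z = -0.1330 + 0.1964i, |z|^2 = 0.0563
Iter 15: z = -1.2853 + 0.3597i, |z|^2 = 1.7815
Iter 16: z = 0.2582 + -0.5127i, |z|^2 = 0.3296

Answer: 17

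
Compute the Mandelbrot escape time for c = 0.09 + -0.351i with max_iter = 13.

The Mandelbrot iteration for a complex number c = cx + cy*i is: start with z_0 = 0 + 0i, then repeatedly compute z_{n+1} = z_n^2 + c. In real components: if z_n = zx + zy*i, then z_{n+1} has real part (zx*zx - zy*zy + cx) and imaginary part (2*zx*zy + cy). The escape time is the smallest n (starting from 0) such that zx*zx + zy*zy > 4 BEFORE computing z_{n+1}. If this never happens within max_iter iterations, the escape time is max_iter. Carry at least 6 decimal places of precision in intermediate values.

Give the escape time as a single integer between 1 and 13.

z_0 = 0 + 0i, c = 0.0900 + -0.3510i
Iter 1: z = 0.0900 + -0.3510i, |z|^2 = 0.1313
Iter 2: z = -0.0251 + -0.4142i, |z|^2 = 0.1722
Iter 3: z = -0.0809 + -0.3302i, |z|^2 = 0.1156
Iter 4: z = -0.0125 + -0.2976i, |z|^2 = 0.0887
Iter 5: z = 0.0016 + -0.3436i, |z|^2 = 0.1180
Iter 6: z = -0.0280 + -0.3521i, |z|^2 = 0.1248
Iter 7: z = -0.0332 + -0.3313i, |z|^2 = 0.1108
Iter 8: z = -0.0186 + -0.3290i, |z|^2 = 0.1086
Iter 9: z = -0.0179 + -0.3387i, |z|^2 = 0.1151
Iter 10: z = -0.0244 + -0.3389i, |z|^2 = 0.1154
Iter 11: z = -0.0242 + -0.3344i, |z|^2 = 0.1124
Iter 12: z = -0.0213 + -0.3348i, |z|^2 = 0.1125

Answer: 13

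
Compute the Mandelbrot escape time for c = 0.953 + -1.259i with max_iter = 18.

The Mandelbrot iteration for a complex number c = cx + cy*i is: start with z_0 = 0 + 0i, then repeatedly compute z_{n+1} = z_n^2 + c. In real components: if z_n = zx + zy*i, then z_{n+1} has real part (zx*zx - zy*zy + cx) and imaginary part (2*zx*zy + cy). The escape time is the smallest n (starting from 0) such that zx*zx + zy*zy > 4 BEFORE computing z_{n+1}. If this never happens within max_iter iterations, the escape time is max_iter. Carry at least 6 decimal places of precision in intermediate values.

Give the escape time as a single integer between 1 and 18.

Answer: 2

Derivation:
z_0 = 0 + 0i, c = 0.9530 + -1.2590i
Iter 1: z = 0.9530 + -1.2590i, |z|^2 = 2.4933
Iter 2: z = 0.2761 + -3.6587i, |z|^2 = 13.4620
Escaped at iteration 2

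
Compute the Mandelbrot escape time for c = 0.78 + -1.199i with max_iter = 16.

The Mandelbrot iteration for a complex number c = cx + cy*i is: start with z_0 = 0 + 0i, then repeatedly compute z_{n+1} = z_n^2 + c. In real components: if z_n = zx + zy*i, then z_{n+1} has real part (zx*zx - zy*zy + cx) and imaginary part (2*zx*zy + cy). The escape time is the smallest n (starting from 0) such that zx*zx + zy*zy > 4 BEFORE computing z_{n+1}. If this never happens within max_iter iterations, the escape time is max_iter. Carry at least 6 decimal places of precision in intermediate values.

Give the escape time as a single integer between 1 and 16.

z_0 = 0 + 0i, c = 0.7800 + -1.1990i
Iter 1: z = 0.7800 + -1.1990i, |z|^2 = 2.0460
Iter 2: z = -0.0492 + -3.0694i, |z|^2 = 9.4239
Escaped at iteration 2

Answer: 2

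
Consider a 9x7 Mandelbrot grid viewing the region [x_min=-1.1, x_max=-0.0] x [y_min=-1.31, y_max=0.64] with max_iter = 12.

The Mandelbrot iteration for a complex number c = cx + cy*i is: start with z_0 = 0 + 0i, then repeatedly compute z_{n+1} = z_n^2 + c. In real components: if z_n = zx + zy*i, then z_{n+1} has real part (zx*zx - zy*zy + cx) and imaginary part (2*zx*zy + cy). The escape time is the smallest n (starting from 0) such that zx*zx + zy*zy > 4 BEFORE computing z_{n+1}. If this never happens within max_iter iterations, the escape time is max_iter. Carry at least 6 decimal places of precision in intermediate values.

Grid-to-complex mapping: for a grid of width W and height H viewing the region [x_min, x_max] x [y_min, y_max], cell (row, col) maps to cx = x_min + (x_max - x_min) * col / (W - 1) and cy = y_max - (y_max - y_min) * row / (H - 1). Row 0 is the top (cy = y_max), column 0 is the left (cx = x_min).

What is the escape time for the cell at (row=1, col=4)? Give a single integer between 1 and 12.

Answer: 12

Derivation:
z_0 = 0 + 0i, c = -0.5500 + 0.3150i
Iter 1: z = -0.5500 + 0.3150i, |z|^2 = 0.4017
Iter 2: z = -0.3467 + -0.0315i, |z|^2 = 0.1212
Iter 3: z = -0.4308 + 0.3368i, |z|^2 = 0.2990
Iter 4: z = -0.4779 + 0.0248i, |z|^2 = 0.2290
Iter 5: z = -0.3222 + 0.2913i, |z|^2 = 0.1887
Iter 6: z = -0.5310 + 0.1273i, |z|^2 = 0.2982
Iter 7: z = -0.2842 + 0.1798i, |z|^2 = 0.1131
Iter 8: z = -0.5016 + 0.2128i, |z|^2 = 0.2968
Iter 9: z = -0.3437 + 0.1016i, |z|^2 = 0.1284
Iter 10: z = -0.4422 + 0.2452i, |z|^2 = 0.2556
Iter 11: z = -0.4146 + 0.0982i, |z|^2 = 0.1815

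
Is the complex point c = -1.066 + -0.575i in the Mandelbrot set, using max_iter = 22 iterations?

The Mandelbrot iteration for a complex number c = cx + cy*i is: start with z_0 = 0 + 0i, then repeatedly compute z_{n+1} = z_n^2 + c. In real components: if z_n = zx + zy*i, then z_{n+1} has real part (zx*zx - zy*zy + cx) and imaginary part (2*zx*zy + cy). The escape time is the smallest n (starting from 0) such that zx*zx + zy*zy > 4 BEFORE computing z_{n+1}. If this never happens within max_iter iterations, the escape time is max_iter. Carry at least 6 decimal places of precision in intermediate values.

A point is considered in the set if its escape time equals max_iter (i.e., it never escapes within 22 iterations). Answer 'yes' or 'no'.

z_0 = 0 + 0i, c = -1.0660 + -0.5750i
Iter 1: z = -1.0660 + -0.5750i, |z|^2 = 1.4670
Iter 2: z = -0.2603 + 0.6509i, |z|^2 = 0.4914
Iter 3: z = -1.4219 + -0.9138i, |z|^2 = 2.8570
Iter 4: z = 0.1208 + 2.0238i, |z|^2 = 4.1103
Escaped at iteration 4

Answer: no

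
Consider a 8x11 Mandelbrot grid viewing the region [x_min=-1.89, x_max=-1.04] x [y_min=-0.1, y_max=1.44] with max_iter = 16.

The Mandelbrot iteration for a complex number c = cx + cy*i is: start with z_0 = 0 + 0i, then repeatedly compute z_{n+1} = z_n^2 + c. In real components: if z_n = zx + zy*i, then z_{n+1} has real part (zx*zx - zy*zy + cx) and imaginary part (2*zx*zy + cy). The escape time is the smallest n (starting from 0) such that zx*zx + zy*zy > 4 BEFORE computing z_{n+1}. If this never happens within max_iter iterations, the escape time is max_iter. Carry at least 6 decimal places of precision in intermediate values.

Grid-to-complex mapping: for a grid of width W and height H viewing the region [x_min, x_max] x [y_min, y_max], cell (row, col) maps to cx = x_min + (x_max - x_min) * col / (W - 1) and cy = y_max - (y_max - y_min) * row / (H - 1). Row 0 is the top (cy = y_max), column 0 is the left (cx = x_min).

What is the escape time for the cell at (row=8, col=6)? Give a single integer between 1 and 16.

z_0 = 0 + 0i, c = -1.1614 + 0.2080i
Iter 1: z = -1.1614 + 0.2080i, |z|^2 = 1.3922
Iter 2: z = 0.1442 + -0.2752i, |z|^2 = 0.0965
Iter 3: z = -1.2163 + 0.1286i, |z|^2 = 1.4960
Iter 4: z = 0.3015 + -0.1049i, |z|^2 = 0.1019
Iter 5: z = -1.0815 + 0.1447i, |z|^2 = 1.1907
Iter 6: z = -0.0127 + -0.1051i, |z|^2 = 0.0112
Iter 7: z = -1.1723 + 0.2107i, |z|^2 = 1.4187
Iter 8: z = 0.1685 + -0.2859i, |z|^2 = 0.1101
Iter 9: z = -1.2148 + 0.1116i, |z|^2 = 1.4882
Iter 10: z = 0.3018 + -0.0633i, |z|^2 = 0.0951
Iter 11: z = -1.0743 + 0.1698i, |z|^2 = 1.1830
Iter 12: z = -0.0361 + -0.1569i, |z|^2 = 0.0259
Iter 13: z = -1.1847 + 0.2193i, |z|^2 = 1.4517
Iter 14: z = 0.1941 + -0.3117i, |z|^2 = 0.1348
Iter 15: z = -1.2209 + 0.0870i, |z|^2 = 1.4982

Answer: 16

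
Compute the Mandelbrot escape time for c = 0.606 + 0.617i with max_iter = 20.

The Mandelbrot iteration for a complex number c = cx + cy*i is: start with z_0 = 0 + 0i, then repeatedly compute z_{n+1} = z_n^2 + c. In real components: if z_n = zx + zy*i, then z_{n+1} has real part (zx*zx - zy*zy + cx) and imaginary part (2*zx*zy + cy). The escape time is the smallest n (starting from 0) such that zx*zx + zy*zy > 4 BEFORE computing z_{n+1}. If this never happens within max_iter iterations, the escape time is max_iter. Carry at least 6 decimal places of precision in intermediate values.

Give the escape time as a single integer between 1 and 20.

Answer: 3

Derivation:
z_0 = 0 + 0i, c = 0.6060 + 0.6170i
Iter 1: z = 0.6060 + 0.6170i, |z|^2 = 0.7479
Iter 2: z = 0.5925 + 1.3648i, |z|^2 = 2.2138
Iter 3: z = -0.9056 + 2.2344i, |z|^2 = 5.8127
Escaped at iteration 3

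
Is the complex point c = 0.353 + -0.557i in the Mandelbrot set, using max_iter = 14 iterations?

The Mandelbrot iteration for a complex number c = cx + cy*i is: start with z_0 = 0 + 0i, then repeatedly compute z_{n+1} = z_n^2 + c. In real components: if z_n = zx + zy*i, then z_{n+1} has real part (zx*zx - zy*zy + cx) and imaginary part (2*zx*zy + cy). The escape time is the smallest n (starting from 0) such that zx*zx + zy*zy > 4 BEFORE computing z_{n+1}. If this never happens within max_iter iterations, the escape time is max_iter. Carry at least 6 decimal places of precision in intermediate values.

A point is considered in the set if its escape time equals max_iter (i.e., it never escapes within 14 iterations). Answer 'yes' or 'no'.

Answer: yes

Derivation:
z_0 = 0 + 0i, c = 0.3530 + -0.5570i
Iter 1: z = 0.3530 + -0.5570i, |z|^2 = 0.4349
Iter 2: z = 0.1674 + -0.9502i, |z|^2 = 0.9310
Iter 3: z = -0.5220 + -0.8751i, |z|^2 = 1.0382
Iter 4: z = -0.1403 + 0.3565i, |z|^2 = 0.1468
Iter 5: z = 0.2456 + -0.6570i, |z|^2 = 0.4920
Iter 6: z = -0.0184 + -0.8797i, |z|^2 = 0.7743
Iter 7: z = -0.4206 + -0.5247i, |z|^2 = 0.4522
Iter 8: z = 0.2546 + -0.1156i, |z|^2 = 0.0782
Iter 9: z = 0.4045 + -0.6159i, |z|^2 = 0.5429
Iter 10: z = 0.1373 + -1.0552i, |z|^2 = 1.1323
Iter 11: z = -0.7416 + -0.8467i, |z|^2 = 1.2669
Iter 12: z = 0.1861 + 0.6989i, |z|^2 = 0.5230
Iter 13: z = -0.1008 + -0.2969i, |z|^2 = 0.0983
Did not escape in 14 iterations → in set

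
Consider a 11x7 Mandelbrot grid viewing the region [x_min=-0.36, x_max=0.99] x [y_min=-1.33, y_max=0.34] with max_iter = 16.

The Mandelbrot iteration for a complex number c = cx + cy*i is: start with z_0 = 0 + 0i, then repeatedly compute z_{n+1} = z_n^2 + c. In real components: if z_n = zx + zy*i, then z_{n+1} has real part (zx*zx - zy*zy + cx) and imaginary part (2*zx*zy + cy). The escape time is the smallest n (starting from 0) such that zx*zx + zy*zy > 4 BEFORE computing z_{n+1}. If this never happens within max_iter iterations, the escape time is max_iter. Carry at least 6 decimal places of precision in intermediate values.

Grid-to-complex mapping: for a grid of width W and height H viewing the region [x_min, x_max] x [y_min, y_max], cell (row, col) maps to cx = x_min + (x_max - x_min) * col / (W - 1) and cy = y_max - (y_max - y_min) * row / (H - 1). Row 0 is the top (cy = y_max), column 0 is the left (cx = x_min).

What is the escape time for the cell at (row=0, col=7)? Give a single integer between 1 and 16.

Answer: 4

Derivation:
z_0 = 0 + 0i, c = 0.5850 + 0.3400i
Iter 1: z = 0.5850 + 0.3400i, |z|^2 = 0.4578
Iter 2: z = 0.8116 + 0.7378i, |z|^2 = 1.2031
Iter 3: z = 0.6994 + 1.5376i, |z|^2 = 2.8535
Iter 4: z = -1.2902 + 2.4908i, |z|^2 = 7.8686
Escaped at iteration 4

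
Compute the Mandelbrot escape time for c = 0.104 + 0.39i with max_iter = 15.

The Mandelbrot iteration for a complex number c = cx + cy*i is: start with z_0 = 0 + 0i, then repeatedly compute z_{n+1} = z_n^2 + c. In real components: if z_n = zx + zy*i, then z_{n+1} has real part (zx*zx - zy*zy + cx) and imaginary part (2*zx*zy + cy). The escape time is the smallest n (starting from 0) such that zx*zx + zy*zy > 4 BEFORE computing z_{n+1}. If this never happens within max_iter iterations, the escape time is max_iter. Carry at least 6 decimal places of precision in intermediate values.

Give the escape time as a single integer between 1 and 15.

Answer: 15

Derivation:
z_0 = 0 + 0i, c = 0.1040 + 0.3900i
Iter 1: z = 0.1040 + 0.3900i, |z|^2 = 0.1629
Iter 2: z = -0.0373 + 0.4711i, |z|^2 = 0.2233
Iter 3: z = -0.1166 + 0.3549i, |z|^2 = 0.1395
Iter 4: z = -0.0083 + 0.3073i, |z|^2 = 0.0945
Iter 5: z = 0.0097 + 0.3849i, |z|^2 = 0.1482
Iter 6: z = -0.0440 + 0.3974i, |z|^2 = 0.1599
Iter 7: z = -0.0520 + 0.3550i, |z|^2 = 0.1287
Iter 8: z = -0.0193 + 0.3531i, |z|^2 = 0.1250
Iter 9: z = -0.0203 + 0.3764i, |z|^2 = 0.1421
Iter 10: z = -0.0372 + 0.3747i, |z|^2 = 0.1418
Iter 11: z = -0.0350 + 0.3621i, |z|^2 = 0.1323
Iter 12: z = -0.0259 + 0.3646i, |z|^2 = 0.1336
Iter 13: z = -0.0283 + 0.3711i, |z|^2 = 0.1385
Iter 14: z = -0.0329 + 0.3690i, |z|^2 = 0.1373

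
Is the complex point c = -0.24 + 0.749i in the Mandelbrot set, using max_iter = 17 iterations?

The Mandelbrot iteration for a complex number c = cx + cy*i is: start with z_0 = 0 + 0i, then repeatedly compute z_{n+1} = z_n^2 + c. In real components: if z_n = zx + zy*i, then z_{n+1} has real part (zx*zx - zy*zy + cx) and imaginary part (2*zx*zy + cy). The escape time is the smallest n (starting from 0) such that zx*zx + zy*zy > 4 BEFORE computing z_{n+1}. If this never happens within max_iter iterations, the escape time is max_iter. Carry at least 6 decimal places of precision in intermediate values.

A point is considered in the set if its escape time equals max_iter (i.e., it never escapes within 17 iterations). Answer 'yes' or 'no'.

z_0 = 0 + 0i, c = -0.2400 + 0.7490i
Iter 1: z = -0.2400 + 0.7490i, |z|^2 = 0.6186
Iter 2: z = -0.7434 + 0.3895i, |z|^2 = 0.7043
Iter 3: z = 0.1610 + 0.1699i, |z|^2 = 0.0548
Iter 4: z = -0.2430 + 0.8037i, |z|^2 = 0.7050
Iter 5: z = -0.8269 + 0.3585i, |z|^2 = 0.8122
Iter 6: z = 0.3153 + 0.1562i, |z|^2 = 0.1238
Iter 7: z = -0.1650 + 0.8475i, |z|^2 = 0.7455
Iter 8: z = -0.9310 + 0.4693i, |z|^2 = 1.0870
Iter 9: z = 0.4065 + -0.1249i, |z|^2 = 0.1808
Iter 10: z = -0.0904 + 0.6475i, |z|^2 = 0.4274
Iter 11: z = -0.6510 + 0.6320i, |z|^2 = 0.8233
Iter 12: z = -0.2156 + -0.0739i, |z|^2 = 0.0519
Iter 13: z = -0.1990 + 0.7809i, |z|^2 = 0.6494
Iter 14: z = -0.8102 + 0.4382i, |z|^2 = 0.8484
Iter 15: z = 0.2243 + 0.0390i, |z|^2 = 0.0518
Iter 16: z = -0.1912 + 0.7665i, |z|^2 = 0.6240
Did not escape in 17 iterations → in set

Answer: yes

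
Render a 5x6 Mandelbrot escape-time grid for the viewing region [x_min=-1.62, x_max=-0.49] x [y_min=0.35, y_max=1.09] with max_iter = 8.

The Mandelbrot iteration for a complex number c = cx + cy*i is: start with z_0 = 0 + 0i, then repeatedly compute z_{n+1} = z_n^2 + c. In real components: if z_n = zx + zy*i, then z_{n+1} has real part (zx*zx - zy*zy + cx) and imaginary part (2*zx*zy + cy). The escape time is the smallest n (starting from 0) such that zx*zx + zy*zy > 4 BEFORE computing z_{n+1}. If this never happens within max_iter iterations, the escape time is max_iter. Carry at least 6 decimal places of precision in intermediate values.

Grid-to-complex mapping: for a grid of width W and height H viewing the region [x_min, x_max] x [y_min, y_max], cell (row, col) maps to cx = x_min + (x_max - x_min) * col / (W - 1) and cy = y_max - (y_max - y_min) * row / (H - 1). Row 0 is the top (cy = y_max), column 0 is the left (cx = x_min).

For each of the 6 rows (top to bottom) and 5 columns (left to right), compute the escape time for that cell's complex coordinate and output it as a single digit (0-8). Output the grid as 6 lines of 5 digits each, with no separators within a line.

(row=0, col=0): c = -1.6200 + 1.0900i → escape time 2
(row=0, col=1): c = -1.3375 + 1.0900i → escape time 3
(row=0, col=2): c = -1.0550 + 1.0900i → escape time 3
(row=0, col=3): c = -0.7725 + 1.0900i → escape time 3
(row=0, col=4): c = -0.4900 + 1.0900i → escape time 4
(row=1, col=0): c = -1.6200 + 0.9420i → escape time 2
(row=1, col=1): c = -1.3375 + 0.9420i → escape time 3
(row=1, col=2): c = -1.0550 + 0.9420i → escape time 3
(row=1, col=3): c = -0.7725 + 0.9420i → escape time 3
(row=1, col=4): c = -0.4900 + 0.9420i → escape time 4
(row=2, col=0): c = -1.6200 + 0.7940i → escape time 3
(row=2, col=1): c = -1.3375 + 0.7940i → escape time 3
(row=2, col=2): c = -1.0550 + 0.7940i → escape time 3
(row=2, col=3): c = -0.7725 + 0.7940i → escape time 4
(row=2, col=4): c = -0.4900 + 0.7940i → escape time 6
(row=3, col=0): c = -1.6200 + 0.6460i → escape time 3
(row=3, col=1): c = -1.3375 + 0.6460i → escape time 3
(row=3, col=2): c = -1.0550 + 0.6460i → escape time 4
(row=3, col=3): c = -0.7725 + 0.6460i → escape time 5
(row=3, col=4): c = -0.4900 + 0.6460i → escape time 8
(row=4, col=0): c = -1.6200 + 0.4980i → escape time 3
(row=4, col=1): c = -1.3375 + 0.4980i → escape time 4
(row=4, col=2): c = -1.0550 + 0.4980i → escape time 5
(row=4, col=3): c = -0.7725 + 0.4980i → escape time 6
(row=4, col=4): c = -0.4900 + 0.4980i → escape time 8
(row=5, col=0): c = -1.6200 + 0.3500i → escape time 4
(row=5, col=1): c = -1.3375 + 0.3500i → escape time 6
(row=5, col=2): c = -1.0550 + 0.3500i → escape time 8
(row=5, col=3): c = -0.7725 + 0.3500i → escape time 8
(row=5, col=4): c = -0.4900 + 0.3500i → escape time 8

Answer: 23334
23334
33346
33458
34568
46888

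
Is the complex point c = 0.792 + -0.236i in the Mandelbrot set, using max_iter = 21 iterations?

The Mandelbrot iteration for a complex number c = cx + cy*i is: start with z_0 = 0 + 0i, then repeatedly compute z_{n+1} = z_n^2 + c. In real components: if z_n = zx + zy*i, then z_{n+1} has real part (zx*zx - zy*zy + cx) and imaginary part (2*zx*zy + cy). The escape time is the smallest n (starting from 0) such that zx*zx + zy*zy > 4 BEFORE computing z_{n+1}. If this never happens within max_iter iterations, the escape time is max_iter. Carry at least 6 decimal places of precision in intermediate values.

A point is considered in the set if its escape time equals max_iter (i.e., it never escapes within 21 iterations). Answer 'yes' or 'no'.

Answer: no

Derivation:
z_0 = 0 + 0i, c = 0.7920 + -0.2360i
Iter 1: z = 0.7920 + -0.2360i, |z|^2 = 0.6830
Iter 2: z = 1.3636 + -0.6098i, |z|^2 = 2.2312
Iter 3: z = 2.2794 + -1.8991i, |z|^2 = 8.8023
Escaped at iteration 3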